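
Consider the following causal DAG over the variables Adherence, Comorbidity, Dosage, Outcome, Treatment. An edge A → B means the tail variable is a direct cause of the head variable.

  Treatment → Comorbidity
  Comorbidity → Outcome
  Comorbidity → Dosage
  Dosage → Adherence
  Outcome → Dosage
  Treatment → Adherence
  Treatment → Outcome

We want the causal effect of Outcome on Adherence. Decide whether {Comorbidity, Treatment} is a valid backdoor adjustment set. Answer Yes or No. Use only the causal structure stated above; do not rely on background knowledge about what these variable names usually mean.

Yes

Backdoor paths from Outcome to Adherence (paths whose first edge points into Outcome):
  P1: Outcome <- Treatment -> Comorbidity -> Dosage -> Adherence
  P2: Outcome <- Treatment -> Adherence
  P3: Outcome <- Comorbidity <- Treatment -> Adherence
  P4: Outcome <- Comorbidity -> Dosage -> Adherence
Condition 1 (no descendant of Outcome in the set): holds — descendants of Outcome are {Adherence, Dosage}; none are in {Comorbidity, Treatment}.
Condition 2 (every backdoor path blocked by {Comorbidity, Treatment}):
  P1: blocked at fork node Treatment ∈ conditioning set.
  P2: blocked at fork node Treatment ∈ conditioning set.
  P3: blocked at chain node Comorbidity ∈ conditioning set.
  P4: blocked at fork node Comorbidity ∈ conditioning set.
{Comorbidity, Treatment} satisfies the backdoor criterion.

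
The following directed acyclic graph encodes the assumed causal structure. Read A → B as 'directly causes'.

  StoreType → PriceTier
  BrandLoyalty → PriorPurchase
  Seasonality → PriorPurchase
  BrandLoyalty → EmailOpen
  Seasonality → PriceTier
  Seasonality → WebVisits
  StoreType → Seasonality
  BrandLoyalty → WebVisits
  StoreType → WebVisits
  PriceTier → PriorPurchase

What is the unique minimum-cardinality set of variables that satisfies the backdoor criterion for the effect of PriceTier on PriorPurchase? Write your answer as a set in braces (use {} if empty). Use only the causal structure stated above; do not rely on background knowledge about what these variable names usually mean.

Variables eligible for adjustment (non-descendants of PriceTier, excluding PriceTier and PriorPurchase): {BrandLoyalty, EmailOpen, Seasonality, StoreType, WebVisits}.
Backdoor paths from PriceTier to PriorPurchase:
  P1: PriceTier <- StoreType -> Seasonality -> WebVisits <- BrandLoyalty -> PriorPurchase
  P2: PriceTier <- StoreType -> Seasonality -> PriorPurchase
  P3: PriceTier <- StoreType -> WebVisits <- BrandLoyalty -> PriorPurchase
  P4: PriceTier <- StoreType -> WebVisits <- Seasonality -> PriorPurchase
  P5: PriceTier <- Seasonality <- StoreType -> WebVisits <- BrandLoyalty -> PriorPurchase
  P6: PriceTier <- Seasonality -> WebVisits <- BrandLoyalty -> PriorPurchase
  P7: PriceTier <- Seasonality -> PriorPurchase
The empty set is not sufficient: P2 (PriceTier <- StoreType -> Seasonality -> PriorPurchase) has no collider blocking it and no conditioned non-collider, so it is open.
Try {Seasonality}:
  P1: blocked at chain node Seasonality ∈ conditioning set.
  P2: blocked at chain node Seasonality ∈ conditioning set.
  P3: blocked at collider WebVisits (neither it nor any descendant is in the conditioning set).
  P4: blocked at collider WebVisits (neither it nor any descendant is in the conditioning set).
  P5: blocked at chain node Seasonality ∈ conditioning set.
  P6: blocked at fork node Seasonality ∈ conditioning set.
  P7: blocked at fork node Seasonality ∈ conditioning set.
{Seasonality} contains no descendant of PriceTier and blocks every backdoor path.
No other singleton works — e.g. {BrandLoyalty} leaves P2 open — so {Seasonality} is the unique smallest valid adjustment set.

{Seasonality}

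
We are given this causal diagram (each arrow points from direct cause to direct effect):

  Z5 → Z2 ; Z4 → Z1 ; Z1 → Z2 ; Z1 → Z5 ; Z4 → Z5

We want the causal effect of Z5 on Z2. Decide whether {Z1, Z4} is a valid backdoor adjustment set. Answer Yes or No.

Yes

Backdoor paths from Z5 to Z2 (paths whose first edge points into Z5):
  P1: Z5 <- Z4 -> Z1 -> Z2
  P2: Z5 <- Z1 -> Z2
Condition 1 (no descendant of Z5 in the set): holds — descendants of Z5 are {Z2}; none are in {Z1, Z4}.
Condition 2 (every backdoor path blocked by {Z1, Z4}):
  P1: blocked at fork node Z4 ∈ conditioning set.
  P2: blocked at fork node Z1 ∈ conditioning set.
{Z1, Z4} satisfies the backdoor criterion.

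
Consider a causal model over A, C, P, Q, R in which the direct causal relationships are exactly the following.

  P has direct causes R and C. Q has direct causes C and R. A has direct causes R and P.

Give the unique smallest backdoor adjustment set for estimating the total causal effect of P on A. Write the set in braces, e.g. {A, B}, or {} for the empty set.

{R}

Variables eligible for adjustment (non-descendants of P, excluding P and A): {C, Q, R}.
Backdoor paths from P to A:
  P1: P <- C -> Q <- R -> A
  P2: P <- R -> A
The empty set is not sufficient: P2 (P <- R -> A) has no collider blocking it and no conditioned non-collider, so it is open.
Try {R}:
  P1: blocked at collider Q (neither it nor any descendant is in the conditioning set).
  P2: blocked at fork node R ∈ conditioning set.
{R} contains no descendant of P and blocks every backdoor path.
No other singleton works — e.g. {C} leaves P2 open — so {R} is the unique smallest valid adjustment set.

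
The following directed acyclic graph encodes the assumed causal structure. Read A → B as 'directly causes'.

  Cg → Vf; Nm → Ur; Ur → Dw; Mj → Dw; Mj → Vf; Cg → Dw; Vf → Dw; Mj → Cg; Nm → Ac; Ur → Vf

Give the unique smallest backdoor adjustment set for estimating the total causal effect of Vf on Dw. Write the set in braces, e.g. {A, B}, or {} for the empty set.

{Cg, Mj, Ur}

Variables eligible for adjustment (non-descendants of Vf, excluding Vf and Dw): {Ac, Cg, Mj, Nm, Ur}.
Backdoor paths from Vf to Dw:
  P1: Vf <- Mj -> Cg -> Dw
  P2: Vf <- Mj -> Dw
  P3: Vf <- Ur -> Dw
  P4: Vf <- Cg <- Mj -> Dw
  P5: Vf <- Cg -> Dw
The empty set is not sufficient: P1 (Vf <- Mj -> Cg -> Dw) has no collider blocking it and no conditioned non-collider, so it is open.
Try {Cg, Mj, Ur}:
  P1: blocked at fork node Mj ∈ conditioning set.
  P2: blocked at fork node Mj ∈ conditioning set.
  P3: blocked at fork node Ur ∈ conditioning set.
  P4: blocked at chain node Cg ∈ conditioning set.
  P5: blocked at fork node Cg ∈ conditioning set.
{Cg, Mj, Ur} contains no descendant of Vf and blocks every backdoor path.
Every element of {Cg, Mj, Ur} is needed (dropping Cg leaves P5 open; dropping Mj leaves P2 open; dropping Ur leaves P3 open), so no proper subset is valid.
Among all size-3 subsets of the eligible variables, only {Cg, Mj, Ur} blocks every backdoor path, so it is the unique smallest valid adjustment set.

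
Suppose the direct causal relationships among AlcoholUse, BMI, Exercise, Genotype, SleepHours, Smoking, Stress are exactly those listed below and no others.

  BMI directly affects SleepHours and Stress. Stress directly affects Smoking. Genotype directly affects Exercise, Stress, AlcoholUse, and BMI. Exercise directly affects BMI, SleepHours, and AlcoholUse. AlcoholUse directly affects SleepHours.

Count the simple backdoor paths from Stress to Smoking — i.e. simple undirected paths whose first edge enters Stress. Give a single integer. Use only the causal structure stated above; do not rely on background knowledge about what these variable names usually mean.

0

A backdoor path from Stress to Smoking is any simple undirected path whose first edge points into Stress (i.e. leaves Stress via a parent).
Parents of Stress: {BMI, Genotype}.
No simple path from any parent of Stress reaches Smoking without revisiting Stress, so there are no backdoor paths.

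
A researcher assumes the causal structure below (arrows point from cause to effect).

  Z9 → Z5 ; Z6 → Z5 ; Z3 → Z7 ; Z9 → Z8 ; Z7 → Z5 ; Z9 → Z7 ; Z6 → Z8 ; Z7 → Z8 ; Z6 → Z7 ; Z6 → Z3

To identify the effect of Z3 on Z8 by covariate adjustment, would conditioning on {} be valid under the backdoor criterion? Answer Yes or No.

Backdoor paths from Z3 to Z8 (paths whose first edge points into Z3):
  P1: Z3 <- Z6 -> Z7 <- Z9 -> Z8
  P2: Z3 <- Z6 -> Z7 -> Z5 <- Z9 -> Z8
  P3: Z3 <- Z6 -> Z7 -> Z8
  P4: Z3 <- Z6 -> Z5 <- Z9 -> Z7 -> Z8
  P5: Z3 <- Z6 -> Z5 <- Z9 -> Z8
  P6: Z3 <- Z6 -> Z5 <- Z7 <- Z9 -> Z8
  P7: Z3 <- Z6 -> Z5 <- Z7 -> Z8
  P8: Z3 <- Z6 -> Z8
Condition 1 (no descendant of Z3 in the set): holds — descendants of Z3 are {Z5, Z7, Z8}; none are in {}.
Condition 2 (every backdoor path blocked by {}):
  P1: blocked at collider Z7 (neither it nor any descendant is in the conditioning set).
  P2: blocked at collider Z5 (neither it nor any descendant is in the conditioning set).
  P3: open — no interior node is in the conditioning set.
  P4: blocked at collider Z5 (neither it nor any descendant is in the conditioning set).
  P5: blocked at collider Z5 (neither it nor any descendant is in the conditioning set).
  P6: blocked at collider Z5 (neither it nor any descendant is in the conditioning set).
  P7: blocked at collider Z5 (neither it nor any descendant is in the conditioning set).
  P8: open — no interior node is in the conditioning set.
{} does not satisfy the backdoor criterion.

No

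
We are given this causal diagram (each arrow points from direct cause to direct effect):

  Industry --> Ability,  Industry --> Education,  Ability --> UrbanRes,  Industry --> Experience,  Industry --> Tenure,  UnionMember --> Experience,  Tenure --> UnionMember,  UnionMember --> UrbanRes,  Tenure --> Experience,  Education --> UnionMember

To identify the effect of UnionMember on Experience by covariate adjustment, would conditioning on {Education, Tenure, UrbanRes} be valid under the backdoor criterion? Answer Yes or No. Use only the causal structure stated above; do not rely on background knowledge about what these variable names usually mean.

No

Backdoor paths from UnionMember to Experience (paths whose first edge points into UnionMember):
  P1: UnionMember <- Education <- Industry -> Tenure -> Experience
  P2: UnionMember <- Education <- Industry -> Experience
  P3: UnionMember <- Tenure <- Industry -> Experience
  P4: UnionMember <- Tenure -> Experience
Condition 1 (no descendant of UnionMember in the set): FAILS — UrbanRes is a descendant of UnionMember.
Condition 2 (every backdoor path blocked by {Education, Tenure, UrbanRes}):
  P1: blocked at chain node Education ∈ conditioning set.
  P2: blocked at chain node Education ∈ conditioning set.
  P3: blocked at chain node Tenure ∈ conditioning set.
  P4: blocked at fork node Tenure ∈ conditioning set.
{Education, Tenure, UrbanRes} does not satisfy the backdoor criterion.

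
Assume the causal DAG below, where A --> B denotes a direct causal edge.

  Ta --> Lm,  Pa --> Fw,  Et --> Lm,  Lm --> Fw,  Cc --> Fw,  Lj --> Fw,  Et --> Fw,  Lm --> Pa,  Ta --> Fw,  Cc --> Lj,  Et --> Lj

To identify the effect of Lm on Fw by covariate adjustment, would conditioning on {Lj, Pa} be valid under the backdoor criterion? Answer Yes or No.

Backdoor paths from Lm to Fw (paths whose first edge points into Lm):
  P1: Lm <- Et -> Lj <- Cc -> Fw
  P2: Lm <- Et -> Lj -> Fw
  P3: Lm <- Et -> Fw
  P4: Lm <- Ta -> Fw
Condition 1 (no descendant of Lm in the set): FAILS — Pa is a descendant of Lm.
Condition 2 (every backdoor path blocked by {Lj, Pa}):
  P1: open — collider(s) Lj are conditioned on (or have a conditioned descendant) and no non-collider on the path is in the set.
  P2: blocked at chain node Lj ∈ conditioning set.
  P3: open — no interior node is in the conditioning set.
  P4: open — no interior node is in the conditioning set.
{Lj, Pa} does not satisfy the backdoor criterion.

No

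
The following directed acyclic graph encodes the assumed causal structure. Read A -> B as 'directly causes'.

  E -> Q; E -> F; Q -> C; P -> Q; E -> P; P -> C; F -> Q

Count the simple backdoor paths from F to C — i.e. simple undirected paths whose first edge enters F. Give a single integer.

4

A backdoor path from F to C is any simple undirected path whose first edge points into F (i.e. leaves F via a parent).
Parents of F: {E}.
Enumerating:
  P1: F <- E -> P -> Q -> C
  P2: F <- E -> P -> C
  P3: F <- E -> Q <- P -> C
  P4: F <- E -> Q -> C
That exhausts the simple backdoor paths. Count: 4.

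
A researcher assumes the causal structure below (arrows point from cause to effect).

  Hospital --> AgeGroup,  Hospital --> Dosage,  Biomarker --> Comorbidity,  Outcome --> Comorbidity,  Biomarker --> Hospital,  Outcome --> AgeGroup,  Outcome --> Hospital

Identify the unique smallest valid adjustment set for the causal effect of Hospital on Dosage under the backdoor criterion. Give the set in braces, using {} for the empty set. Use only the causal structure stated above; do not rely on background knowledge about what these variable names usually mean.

Variables eligible for adjustment (non-descendants of Hospital, excluding Hospital and Dosage): {Biomarker, Comorbidity, Outcome}.
Backdoor paths from Hospital to Dosage:
  (none)
With no backdoor paths the empty set already satisfies the criterion, and it is trivially minimal.

{}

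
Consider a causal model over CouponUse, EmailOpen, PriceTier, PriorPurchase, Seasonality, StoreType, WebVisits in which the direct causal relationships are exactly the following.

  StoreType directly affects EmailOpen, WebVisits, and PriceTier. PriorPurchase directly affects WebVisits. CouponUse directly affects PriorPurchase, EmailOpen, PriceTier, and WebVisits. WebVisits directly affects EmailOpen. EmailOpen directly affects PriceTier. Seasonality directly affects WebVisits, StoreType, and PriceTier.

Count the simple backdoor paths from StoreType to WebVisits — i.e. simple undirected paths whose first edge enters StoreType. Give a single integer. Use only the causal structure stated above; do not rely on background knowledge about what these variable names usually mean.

7

A backdoor path from StoreType to WebVisits is any simple undirected path whose first edge points into StoreType (i.e. leaves StoreType via a parent).
Parents of StoreType: {Seasonality}.
Enumerating:
  P1: StoreType <- Seasonality -> WebVisits
  P2: StoreType <- Seasonality -> PriceTier <- CouponUse -> PriorPurchase -> WebVisits
  P3: StoreType <- Seasonality -> PriceTier <- CouponUse -> WebVisits
  P4: StoreType <- Seasonality -> PriceTier <- CouponUse -> EmailOpen <- WebVisits
  P5: StoreType <- Seasonality -> PriceTier <- EmailOpen <- CouponUse -> PriorPurchase -> WebVisits
  P6: StoreType <- Seasonality -> PriceTier <- EmailOpen <- CouponUse -> WebVisits
  P7: StoreType <- Seasonality -> PriceTier <- EmailOpen <- WebVisits
That exhausts the simple backdoor paths. Count: 7.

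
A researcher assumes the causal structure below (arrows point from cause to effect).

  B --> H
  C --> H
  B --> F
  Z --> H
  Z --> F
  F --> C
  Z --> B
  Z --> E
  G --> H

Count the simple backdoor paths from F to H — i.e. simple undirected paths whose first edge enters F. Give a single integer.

4

A backdoor path from F to H is any simple undirected path whose first edge points into F (i.e. leaves F via a parent).
Parents of F: {B, Z}.
Enumerating:
  P1: F <- Z -> B -> H
  P2: F <- Z -> H
  P3: F <- B <- Z -> H
  P4: F <- B -> H
That exhausts the simple backdoor paths. Count: 4.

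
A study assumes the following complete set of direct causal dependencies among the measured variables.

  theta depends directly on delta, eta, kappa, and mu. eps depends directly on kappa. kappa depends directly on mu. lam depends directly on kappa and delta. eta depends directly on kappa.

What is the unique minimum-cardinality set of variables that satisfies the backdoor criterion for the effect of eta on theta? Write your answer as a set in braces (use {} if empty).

{kappa}

Variables eligible for adjustment (non-descendants of eta, excluding eta and theta): {delta, eps, kappa, lam, mu}.
Backdoor paths from eta to theta:
  P1: eta <- kappa <- mu -> theta
  P2: eta <- kappa -> lam <- delta -> theta
  P3: eta <- kappa -> theta
The empty set is not sufficient: P1 (eta <- kappa <- mu -> theta) has no collider blocking it and no conditioned non-collider, so it is open.
Try {kappa}:
  P1: blocked at chain node kappa ∈ conditioning set.
  P2: blocked at fork node kappa ∈ conditioning set.
  P3: blocked at fork node kappa ∈ conditioning set.
{kappa} contains no descendant of eta and blocks every backdoor path.
No other singleton works — e.g. {mu} leaves P3 open — so {kappa} is the unique smallest valid adjustment set.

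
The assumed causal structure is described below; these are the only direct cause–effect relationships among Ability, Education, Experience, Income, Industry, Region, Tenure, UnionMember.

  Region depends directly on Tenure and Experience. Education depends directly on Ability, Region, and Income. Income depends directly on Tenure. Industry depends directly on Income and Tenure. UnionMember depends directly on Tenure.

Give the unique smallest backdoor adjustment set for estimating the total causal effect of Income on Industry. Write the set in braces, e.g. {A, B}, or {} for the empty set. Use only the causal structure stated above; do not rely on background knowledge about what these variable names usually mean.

Variables eligible for adjustment (non-descendants of Income, excluding Income and Industry): {Ability, Experience, Region, Tenure, UnionMember}.
Backdoor paths from Income to Industry:
  P1: Income <- Tenure -> Industry
The empty set is not sufficient: P1 (Income <- Tenure -> Industry) has no collider blocking it and no conditioned non-collider, so it is open.
Try {Tenure}:
  P1: blocked at fork node Tenure ∈ conditioning set.
{Tenure} contains no descendant of Income and blocks every backdoor path.
No other singleton works — e.g. {Experience} leaves P1 open — so {Tenure} is the unique smallest valid adjustment set.

{Tenure}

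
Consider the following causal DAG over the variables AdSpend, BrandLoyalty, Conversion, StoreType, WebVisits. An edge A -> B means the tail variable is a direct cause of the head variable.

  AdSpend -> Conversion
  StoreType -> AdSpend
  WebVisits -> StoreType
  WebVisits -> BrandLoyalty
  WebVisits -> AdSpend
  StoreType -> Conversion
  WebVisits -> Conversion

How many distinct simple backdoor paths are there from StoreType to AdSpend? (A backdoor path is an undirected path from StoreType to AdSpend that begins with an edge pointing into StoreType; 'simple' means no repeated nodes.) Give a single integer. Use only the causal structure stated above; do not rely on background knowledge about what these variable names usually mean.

2

A backdoor path from StoreType to AdSpend is any simple undirected path whose first edge points into StoreType (i.e. leaves StoreType via a parent).
Parents of StoreType: {WebVisits}.
Enumerating:
  P1: StoreType <- WebVisits -> AdSpend
  P2: StoreType <- WebVisits -> Conversion <- AdSpend
That exhausts the simple backdoor paths. Count: 2.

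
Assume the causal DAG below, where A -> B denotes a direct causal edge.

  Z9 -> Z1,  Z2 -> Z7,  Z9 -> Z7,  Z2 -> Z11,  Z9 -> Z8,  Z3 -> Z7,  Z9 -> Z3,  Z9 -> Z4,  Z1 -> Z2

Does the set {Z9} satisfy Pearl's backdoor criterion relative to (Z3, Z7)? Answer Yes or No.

Yes

Backdoor paths from Z3 to Z7 (paths whose first edge points into Z3):
  P1: Z3 <- Z9 -> Z1 -> Z2 -> Z7
  P2: Z3 <- Z9 -> Z7
Condition 1 (no descendant of Z3 in the set): holds — descendants of Z3 are {Z7}; none are in {Z9}.
Condition 2 (every backdoor path blocked by {Z9}):
  P1: blocked at fork node Z9 ∈ conditioning set.
  P2: blocked at fork node Z9 ∈ conditioning set.
{Z9} satisfies the backdoor criterion.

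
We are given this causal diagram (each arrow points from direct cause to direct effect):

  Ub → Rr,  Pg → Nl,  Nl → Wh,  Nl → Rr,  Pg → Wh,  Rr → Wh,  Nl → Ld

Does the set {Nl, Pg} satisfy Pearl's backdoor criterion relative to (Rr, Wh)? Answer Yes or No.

Yes

Backdoor paths from Rr to Wh (paths whose first edge points into Rr):
  P1: Rr <- Nl <- Pg -> Wh
  P2: Rr <- Nl -> Wh
Condition 1 (no descendant of Rr in the set): holds — descendants of Rr are {Wh}; none are in {Nl, Pg}.
Condition 2 (every backdoor path blocked by {Nl, Pg}):
  P1: blocked at chain node Nl ∈ conditioning set.
  P2: blocked at fork node Nl ∈ conditioning set.
{Nl, Pg} satisfies the backdoor criterion.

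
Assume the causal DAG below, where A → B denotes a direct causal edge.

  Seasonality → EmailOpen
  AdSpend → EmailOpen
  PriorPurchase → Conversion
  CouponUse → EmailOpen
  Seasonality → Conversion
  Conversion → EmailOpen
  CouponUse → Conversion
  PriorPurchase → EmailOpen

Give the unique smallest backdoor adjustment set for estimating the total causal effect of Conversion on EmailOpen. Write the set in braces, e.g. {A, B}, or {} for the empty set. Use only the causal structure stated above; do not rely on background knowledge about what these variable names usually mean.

{CouponUse, PriorPurchase, Seasonality}

Variables eligible for adjustment (non-descendants of Conversion, excluding Conversion and EmailOpen): {AdSpend, CouponUse, PriorPurchase, Seasonality}.
Backdoor paths from Conversion to EmailOpen:
  P1: Conversion <- CouponUse -> EmailOpen
  P2: Conversion <- PriorPurchase -> EmailOpen
  P3: Conversion <- Seasonality -> EmailOpen
The empty set is not sufficient: P1 (Conversion <- CouponUse -> EmailOpen) has no collider blocking it and no conditioned non-collider, so it is open.
Try {CouponUse, PriorPurchase, Seasonality}:
  P1: blocked at fork node CouponUse ∈ conditioning set.
  P2: blocked at fork node PriorPurchase ∈ conditioning set.
  P3: blocked at fork node Seasonality ∈ conditioning set.
{CouponUse, PriorPurchase, Seasonality} contains no descendant of Conversion and blocks every backdoor path.
Every element of {CouponUse, PriorPurchase, Seasonality} is needed (dropping CouponUse leaves P1 open; dropping PriorPurchase leaves P2 open; dropping Seasonality leaves P3 open), so no proper subset is valid.
Among all size-3 subsets of the eligible variables, only {CouponUse, PriorPurchase, Seasonality} blocks every backdoor path, so it is the unique smallest valid adjustment set.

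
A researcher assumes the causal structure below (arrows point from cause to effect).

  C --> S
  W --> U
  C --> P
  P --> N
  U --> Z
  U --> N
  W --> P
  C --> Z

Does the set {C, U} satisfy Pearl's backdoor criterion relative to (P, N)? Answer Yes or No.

Yes

Backdoor paths from P to N (paths whose first edge points into P):
  P1: P <- W -> U -> N
  P2: P <- C -> Z <- U -> N
Condition 1 (no descendant of P in the set): holds — descendants of P are {N}; none are in {C, U}.
Condition 2 (every backdoor path blocked by {C, U}):
  P1: blocked at chain node U ∈ conditioning set.
  P2: blocked at fork node C ∈ conditioning set.
{C, U} satisfies the backdoor criterion.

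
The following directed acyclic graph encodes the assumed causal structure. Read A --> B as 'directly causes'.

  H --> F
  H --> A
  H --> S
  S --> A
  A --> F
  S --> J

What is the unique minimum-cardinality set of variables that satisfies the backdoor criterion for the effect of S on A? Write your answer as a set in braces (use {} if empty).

{H}

Variables eligible for adjustment (non-descendants of S, excluding S and A): {H}.
Backdoor paths from S to A:
  P1: S <- H -> A
  P2: S <- H -> F <- A
The empty set is not sufficient: P1 (S <- H -> A) has no collider blocking it and no conditioned non-collider, so it is open.
Try {H}:
  P1: blocked at fork node H ∈ conditioning set.
  P2: blocked at fork node H ∈ conditioning set.
{H} contains no descendant of S and blocks every backdoor path.
{H} is the unique smallest valid adjustment set.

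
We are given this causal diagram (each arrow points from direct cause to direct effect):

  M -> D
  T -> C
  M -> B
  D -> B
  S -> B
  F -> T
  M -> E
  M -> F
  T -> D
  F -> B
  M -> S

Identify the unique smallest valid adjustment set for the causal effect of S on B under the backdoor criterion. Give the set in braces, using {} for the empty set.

{M}

Variables eligible for adjustment (non-descendants of S, excluding S and B): {C, D, E, F, M, T}.
Backdoor paths from S to B:
  P1: S <- M -> F -> T -> D -> B
  P2: S <- M -> F -> B
  P3: S <- M -> D <- T <- F -> B
  P4: S <- M -> D -> B
  P5: S <- M -> B
The empty set is not sufficient: P1 (S <- M -> F -> T -> D -> B) has no collider blocking it and no conditioned non-collider, so it is open.
Try {M}:
  P1: blocked at fork node M ∈ conditioning set.
  P2: blocked at fork node M ∈ conditioning set.
  P3: blocked at fork node M ∈ conditioning set.
  P4: blocked at fork node M ∈ conditioning set.
  P5: blocked at fork node M ∈ conditioning set.
{M} contains no descendant of S and blocks every backdoor path.
No other singleton works — e.g. {F} leaves P4 open — so {M} is the unique smallest valid adjustment set.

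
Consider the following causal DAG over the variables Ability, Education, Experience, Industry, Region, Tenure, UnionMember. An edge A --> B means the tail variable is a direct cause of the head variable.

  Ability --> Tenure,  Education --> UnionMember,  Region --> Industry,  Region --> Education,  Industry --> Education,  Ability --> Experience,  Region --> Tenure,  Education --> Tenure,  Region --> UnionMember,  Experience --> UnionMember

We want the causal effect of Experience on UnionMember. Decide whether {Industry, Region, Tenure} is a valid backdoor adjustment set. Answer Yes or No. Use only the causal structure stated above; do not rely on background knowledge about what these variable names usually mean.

Backdoor paths from Experience to UnionMember (paths whose first edge points into Experience):
  P1: Experience <- Ability -> Tenure <- Region -> Industry -> Education -> UnionMember
  P2: Experience <- Ability -> Tenure <- Region -> Education -> UnionMember
  P3: Experience <- Ability -> Tenure <- Region -> UnionMember
  P4: Experience <- Ability -> Tenure <- Education <- Region -> UnionMember
  P5: Experience <- Ability -> Tenure <- Education <- Industry <- Region -> UnionMember
  P6: Experience <- Ability -> Tenure <- Education -> UnionMember
Condition 1 (no descendant of Experience in the set): holds — descendants of Experience are {UnionMember}; none are in {Industry, Region, Tenure}.
Condition 2 (every backdoor path blocked by {Industry, Region, Tenure}):
  P1: blocked at fork node Region ∈ conditioning set.
  P2: blocked at fork node Region ∈ conditioning set.
  P3: blocked at fork node Region ∈ conditioning set.
  P4: blocked at fork node Region ∈ conditioning set.
  P5: blocked at chain node Industry ∈ conditioning set.
  P6: open — collider(s) Tenure are conditioned on (or have a conditioned descendant) and no non-collider on the path is in the set.
{Industry, Region, Tenure} does not satisfy the backdoor criterion.

No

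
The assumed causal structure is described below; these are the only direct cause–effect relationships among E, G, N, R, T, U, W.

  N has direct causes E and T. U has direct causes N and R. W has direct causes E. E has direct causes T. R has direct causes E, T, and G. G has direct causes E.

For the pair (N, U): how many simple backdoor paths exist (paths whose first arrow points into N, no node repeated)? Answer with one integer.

6

A backdoor path from N to U is any simple undirected path whose first edge points into N (i.e. leaves N via a parent).
Parents of N: {E, T}.
Enumerating:
  P1: N <- T -> E -> G -> R -> U
  P2: N <- T -> E -> R -> U
  P3: N <- T -> R -> U
  P4: N <- E <- T -> R -> U
  P5: N <- E -> G -> R -> U
  P6: N <- E -> R -> U
That exhausts the simple backdoor paths. Count: 6.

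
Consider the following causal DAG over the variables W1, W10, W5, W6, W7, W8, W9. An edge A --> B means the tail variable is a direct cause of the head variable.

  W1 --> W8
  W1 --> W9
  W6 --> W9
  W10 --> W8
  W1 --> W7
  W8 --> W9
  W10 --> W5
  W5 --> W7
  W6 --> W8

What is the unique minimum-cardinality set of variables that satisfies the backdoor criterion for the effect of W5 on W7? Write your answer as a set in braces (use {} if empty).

{}

Variables eligible for adjustment (non-descendants of W5, excluding W5 and W7): {W1, W10, W6, W8, W9}.
Backdoor paths from W5 to W7:
  P1: W5 <- W10 -> W8 <- W1 -> W7
  P2: W5 <- W10 -> W8 <- W6 -> W9 <- W1 -> W7
  P3: W5 <- W10 -> W8 -> W9 <- W1 -> W7
Each backdoor path contains an unconditioned collider, so every path is already blocked with the empty conditioning set:
  P1: blocked at collider W8 (neither it nor any descendant is in the conditioning set).
  P2: blocked at collider W8 (neither it nor any descendant is in the conditioning set).
  P3: blocked at collider W9 (neither it nor any descendant is in the conditioning set).
The empty set is therefore the unique smallest valid set.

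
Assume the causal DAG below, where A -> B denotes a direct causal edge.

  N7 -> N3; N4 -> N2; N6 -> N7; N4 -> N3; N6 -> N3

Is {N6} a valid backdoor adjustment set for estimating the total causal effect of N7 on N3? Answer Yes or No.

Backdoor paths from N7 to N3 (paths whose first edge points into N7):
  P1: N7 <- N6 -> N3
Condition 1 (no descendant of N7 in the set): holds — descendants of N7 are {N3}; none are in {N6}.
Condition 2 (every backdoor path blocked by {N6}):
  P1: blocked at fork node N6 ∈ conditioning set.
{N6} satisfies the backdoor criterion.

Yes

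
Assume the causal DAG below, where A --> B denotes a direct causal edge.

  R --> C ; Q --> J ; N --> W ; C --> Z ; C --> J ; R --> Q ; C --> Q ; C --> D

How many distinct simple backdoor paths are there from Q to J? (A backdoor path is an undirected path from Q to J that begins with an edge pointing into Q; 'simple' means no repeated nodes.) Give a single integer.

A backdoor path from Q to J is any simple undirected path whose first edge points into Q (i.e. leaves Q via a parent).
Parents of Q: {C, R}.
Enumerating:
  P1: Q <- R -> C -> J
  P2: Q <- C -> J
That exhausts the simple backdoor paths. Count: 2.

2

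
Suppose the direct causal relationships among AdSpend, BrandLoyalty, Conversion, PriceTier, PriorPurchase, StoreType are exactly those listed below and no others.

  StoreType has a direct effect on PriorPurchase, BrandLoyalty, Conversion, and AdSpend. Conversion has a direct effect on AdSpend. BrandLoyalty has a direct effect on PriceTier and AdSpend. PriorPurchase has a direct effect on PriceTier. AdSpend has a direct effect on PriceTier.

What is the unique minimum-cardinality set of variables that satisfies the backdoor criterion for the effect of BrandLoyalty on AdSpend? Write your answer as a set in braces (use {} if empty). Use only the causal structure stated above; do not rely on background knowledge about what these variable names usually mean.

{StoreType}

Variables eligible for adjustment (non-descendants of BrandLoyalty, excluding BrandLoyalty and AdSpend): {Conversion, PriorPurchase, StoreType}.
Backdoor paths from BrandLoyalty to AdSpend:
  P1: BrandLoyalty <- StoreType -> Conversion -> AdSpend
  P2: BrandLoyalty <- StoreType -> PriorPurchase -> PriceTier <- AdSpend
  P3: BrandLoyalty <- StoreType -> AdSpend
The empty set is not sufficient: P1 (BrandLoyalty <- StoreType -> Conversion -> AdSpend) has no collider blocking it and no conditioned non-collider, so it is open.
Try {StoreType}:
  P1: blocked at fork node StoreType ∈ conditioning set.
  P2: blocked at fork node StoreType ∈ conditioning set.
  P3: blocked at fork node StoreType ∈ conditioning set.
{StoreType} contains no descendant of BrandLoyalty and blocks every backdoor path.
No other singleton works — e.g. {Conversion} leaves P3 open — so {StoreType} is the unique smallest valid adjustment set.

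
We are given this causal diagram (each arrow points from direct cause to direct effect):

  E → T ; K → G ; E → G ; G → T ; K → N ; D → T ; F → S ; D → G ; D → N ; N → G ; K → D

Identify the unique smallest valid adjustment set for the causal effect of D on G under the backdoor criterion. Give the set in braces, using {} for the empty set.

Variables eligible for adjustment (non-descendants of D, excluding D and G): {E, F, K, S}.
Backdoor paths from D to G:
  P1: D <- K -> N -> G
  P2: D <- K -> G
The empty set is not sufficient: P1 (D <- K -> N -> G) has no collider blocking it and no conditioned non-collider, so it is open.
Try {K}:
  P1: blocked at fork node K ∈ conditioning set.
  P2: blocked at fork node K ∈ conditioning set.
{K} contains no descendant of D and blocks every backdoor path.
No other singleton works — e.g. {F} leaves P1 open — so {K} is the unique smallest valid adjustment set.

{K}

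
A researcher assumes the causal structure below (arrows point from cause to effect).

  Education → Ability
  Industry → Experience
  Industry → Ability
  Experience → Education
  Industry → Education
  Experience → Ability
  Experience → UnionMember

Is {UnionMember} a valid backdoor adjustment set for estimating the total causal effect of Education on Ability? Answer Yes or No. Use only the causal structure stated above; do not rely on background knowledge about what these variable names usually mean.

Backdoor paths from Education to Ability (paths whose first edge points into Education):
  P1: Education <- Industry -> Experience -> Ability
  P2: Education <- Industry -> Ability
  P3: Education <- Experience <- Industry -> Ability
  P4: Education <- Experience -> Ability
Condition 1 (no descendant of Education in the set): holds — descendants of Education are {Ability}; none are in {UnionMember}.
Condition 2 (every backdoor path blocked by {UnionMember}):
  P1: open — no interior node is in the conditioning set.
  P2: open — no interior node is in the conditioning set.
  P3: open — no interior node is in the conditioning set.
  P4: open — no interior node is in the conditioning set.
{UnionMember} does not satisfy the backdoor criterion.

No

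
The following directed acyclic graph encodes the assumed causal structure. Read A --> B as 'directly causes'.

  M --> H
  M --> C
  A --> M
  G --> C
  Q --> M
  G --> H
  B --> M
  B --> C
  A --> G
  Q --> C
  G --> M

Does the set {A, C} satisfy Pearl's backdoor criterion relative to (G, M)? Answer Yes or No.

No

Backdoor paths from G to M (paths whose first edge points into G):
  P1: G <- A -> M
Condition 1 (no descendant of G in the set): FAILS — C is a descendant of G.
Condition 2 (every backdoor path blocked by {A, C}):
  P1: blocked at fork node A ∈ conditioning set.
{A, C} does not satisfy the backdoor criterion.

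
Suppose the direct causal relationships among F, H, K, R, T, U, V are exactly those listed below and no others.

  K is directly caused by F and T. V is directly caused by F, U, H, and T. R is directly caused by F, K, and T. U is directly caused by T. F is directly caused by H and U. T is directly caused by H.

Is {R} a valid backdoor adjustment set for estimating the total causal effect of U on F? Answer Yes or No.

Backdoor paths from U to F (paths whose first edge points into U):
  P1: U <- T <- H -> F
  P2: U <- T <- H -> V <- F
  P3: U <- T -> K <- F
  P4: U <- T -> K -> R <- F
  P5: U <- T -> R <- F
  P6: U <- T -> R <- K <- F
  P7: U <- T -> V <- H -> F
  P8: U <- T -> V <- F
Condition 1 (no descendant of U in the set): FAILS — R is a descendant of U.
Condition 2 (every backdoor path blocked by {R}):
  P1: open — no interior node is in the conditioning set.
  P2: blocked at collider V (neither it nor any descendant is in the conditioning set).
  P3: open — collider(s) K are conditioned on (or have a conditioned descendant) and no non-collider on the path is in the set.
  P4: open — collider(s) R are conditioned on (or have a conditioned descendant) and no non-collider on the path is in the set.
  P5: open — collider(s) R are conditioned on (or have a conditioned descendant) and no non-collider on the path is in the set.
  P6: open — collider(s) R are conditioned on (or have a conditioned descendant) and no non-collider on the path is in the set.
  P7: blocked at collider V (neither it nor any descendant is in the conditioning set).
  P8: blocked at collider V (neither it nor any descendant is in the conditioning set).
{R} does not satisfy the backdoor criterion.

No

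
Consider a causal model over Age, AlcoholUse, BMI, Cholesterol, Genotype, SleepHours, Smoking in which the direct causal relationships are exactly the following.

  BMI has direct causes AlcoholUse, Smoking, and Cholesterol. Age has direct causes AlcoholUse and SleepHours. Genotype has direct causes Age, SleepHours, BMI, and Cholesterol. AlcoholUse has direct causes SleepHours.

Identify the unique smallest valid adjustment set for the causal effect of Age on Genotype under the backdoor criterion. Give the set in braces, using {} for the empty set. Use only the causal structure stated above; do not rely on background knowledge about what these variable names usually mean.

Variables eligible for adjustment (non-descendants of Age, excluding Age and Genotype): {AlcoholUse, BMI, Cholesterol, SleepHours, Smoking}.
Backdoor paths from Age to Genotype:
  P1: Age <- SleepHours -> AlcoholUse -> BMI <- Cholesterol -> Genotype
  P2: Age <- SleepHours -> AlcoholUse -> BMI -> Genotype
  P3: Age <- SleepHours -> Genotype
  P4: Age <- AlcoholUse <- SleepHours -> Genotype
  P5: Age <- AlcoholUse -> BMI <- Cholesterol -> Genotype
  P6: Age <- AlcoholUse -> BMI -> Genotype
The empty set is not sufficient: P2 (Age <- SleepHours -> AlcoholUse -> BMI -> Genotype) has no collider blocking it and no conditioned non-collider, so it is open.
Try {AlcoholUse, SleepHours}:
  P1: blocked at fork node SleepHours ∈ conditioning set.
  P2: blocked at fork node SleepHours ∈ conditioning set.
  P3: blocked at fork node SleepHours ∈ conditioning set.
  P4: blocked at chain node AlcoholUse ∈ conditioning set.
  P5: blocked at fork node AlcoholUse ∈ conditioning set.
  P6: blocked at fork node AlcoholUse ∈ conditioning set.
{AlcoholUse, SleepHours} contains no descendant of Age and blocks every backdoor path.
Every element of {AlcoholUse, SleepHours} is needed (dropping AlcoholUse leaves P6 open; dropping SleepHours leaves P3 open), so no proper subset is valid.
Among all size-2 subsets of the eligible variables, only {AlcoholUse, SleepHours} blocks every backdoor path, so it is the unique smallest valid adjustment set.

{AlcoholUse, SleepHours}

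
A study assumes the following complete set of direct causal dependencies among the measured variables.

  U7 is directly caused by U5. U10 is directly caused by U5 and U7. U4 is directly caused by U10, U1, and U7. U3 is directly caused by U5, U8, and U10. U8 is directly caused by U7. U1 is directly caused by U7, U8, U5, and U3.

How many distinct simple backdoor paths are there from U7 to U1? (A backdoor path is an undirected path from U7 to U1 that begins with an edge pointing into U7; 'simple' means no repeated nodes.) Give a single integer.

A backdoor path from U7 to U1 is any simple undirected path whose first edge points into U7 (i.e. leaves U7 via a parent).
Parents of U7: {U5}.
Enumerating:
  P1: U7 <- U5 -> U10 -> U3 <- U8 -> U1
  P2: U7 <- U5 -> U10 -> U3 -> U1
  P3: U7 <- U5 -> U10 -> U4 <- U1
  P4: U7 <- U5 -> U3 <- U8 -> U1
  P5: U7 <- U5 -> U3 <- U10 -> U4 <- U1
  P6: U7 <- U5 -> U3 -> U1
  P7: U7 <- U5 -> U1
That exhausts the simple backdoor paths. Count: 7.

7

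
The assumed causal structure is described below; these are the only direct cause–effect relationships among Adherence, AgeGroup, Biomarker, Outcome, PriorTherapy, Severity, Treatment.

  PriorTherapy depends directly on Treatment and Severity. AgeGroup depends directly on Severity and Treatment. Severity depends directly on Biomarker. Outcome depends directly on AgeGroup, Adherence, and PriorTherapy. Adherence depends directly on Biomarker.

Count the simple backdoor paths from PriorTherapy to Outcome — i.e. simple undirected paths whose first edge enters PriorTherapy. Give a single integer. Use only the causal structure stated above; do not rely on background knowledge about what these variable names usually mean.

4

A backdoor path from PriorTherapy to Outcome is any simple undirected path whose first edge points into PriorTherapy (i.e. leaves PriorTherapy via a parent).
Parents of PriorTherapy: {Severity, Treatment}.
Enumerating:
  P1: PriorTherapy <- Severity <- Biomarker -> Adherence -> Outcome
  P2: PriorTherapy <- Severity -> AgeGroup -> Outcome
  P3: PriorTherapy <- Treatment -> AgeGroup <- Severity <- Biomarker -> Adherence -> Outcome
  P4: PriorTherapy <- Treatment -> AgeGroup -> Outcome
That exhausts the simple backdoor paths. Count: 4.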